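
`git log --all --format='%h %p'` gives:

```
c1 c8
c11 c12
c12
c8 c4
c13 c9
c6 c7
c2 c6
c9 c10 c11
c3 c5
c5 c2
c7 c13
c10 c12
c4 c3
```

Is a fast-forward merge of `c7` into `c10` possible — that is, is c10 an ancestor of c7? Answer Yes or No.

Yes

A fast-forward from c10 to c7 is possible iff c10 is an ancestor of c7.
Ancestors of c7: {c10, c11, c12, c13, c7, c9}.
c10 is among them, so fast-forward is possible.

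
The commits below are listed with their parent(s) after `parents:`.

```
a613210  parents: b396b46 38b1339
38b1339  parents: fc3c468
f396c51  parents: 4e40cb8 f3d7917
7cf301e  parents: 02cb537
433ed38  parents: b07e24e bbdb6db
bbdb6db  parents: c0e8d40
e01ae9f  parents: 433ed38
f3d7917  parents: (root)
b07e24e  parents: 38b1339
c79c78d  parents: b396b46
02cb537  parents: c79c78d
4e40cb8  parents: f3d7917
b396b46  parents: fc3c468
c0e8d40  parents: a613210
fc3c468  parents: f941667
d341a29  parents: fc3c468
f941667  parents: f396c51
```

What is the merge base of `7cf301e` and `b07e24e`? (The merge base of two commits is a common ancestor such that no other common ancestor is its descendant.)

Ancestors of 7cf301e: {02cb537, 4e40cb8, 7cf301e, b396b46, c79c78d, f396c51, f3d7917, f941667, fc3c468}.
Ancestors of b07e24e: {38b1339, 4e40cb8, b07e24e, f396c51, f3d7917, f941667, fc3c468}.
Common ancestors: {4e40cb8, f396c51, f3d7917, f941667, fc3c468}.
Among these, fc3c468 is not an ancestor of any other common ancestor — it is the merge base.

fc3c468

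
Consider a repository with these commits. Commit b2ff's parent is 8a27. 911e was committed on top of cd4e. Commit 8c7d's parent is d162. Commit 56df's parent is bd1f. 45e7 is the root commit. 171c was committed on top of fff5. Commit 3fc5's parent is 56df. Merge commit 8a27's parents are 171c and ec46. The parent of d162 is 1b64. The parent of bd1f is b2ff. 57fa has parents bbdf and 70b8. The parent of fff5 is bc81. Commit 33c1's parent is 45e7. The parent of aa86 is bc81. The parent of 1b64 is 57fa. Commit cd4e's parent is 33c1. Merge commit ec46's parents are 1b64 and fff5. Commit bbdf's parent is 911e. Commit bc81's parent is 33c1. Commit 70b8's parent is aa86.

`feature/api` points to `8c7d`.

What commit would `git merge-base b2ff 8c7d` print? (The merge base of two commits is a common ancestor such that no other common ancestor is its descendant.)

1b64

Ancestors of b2ff: {171c, 1b64, 33c1, 45e7, 57fa, 70b8, 8a27, 911e, aa86, b2ff, bbdf, bc81, cd4e, ec46, fff5}.
Ancestors of 8c7d: {1b64, 33c1, 45e7, 57fa, 70b8, 8c7d, 911e, aa86, bbdf, bc81, cd4e, d162}.
Common ancestors: {1b64, 33c1, 45e7, 57fa, 70b8, 911e, aa86, bbdf, bc81, cd4e}.
Among these, 1b64 is not an ancestor of any other common ancestor — it is the merge base.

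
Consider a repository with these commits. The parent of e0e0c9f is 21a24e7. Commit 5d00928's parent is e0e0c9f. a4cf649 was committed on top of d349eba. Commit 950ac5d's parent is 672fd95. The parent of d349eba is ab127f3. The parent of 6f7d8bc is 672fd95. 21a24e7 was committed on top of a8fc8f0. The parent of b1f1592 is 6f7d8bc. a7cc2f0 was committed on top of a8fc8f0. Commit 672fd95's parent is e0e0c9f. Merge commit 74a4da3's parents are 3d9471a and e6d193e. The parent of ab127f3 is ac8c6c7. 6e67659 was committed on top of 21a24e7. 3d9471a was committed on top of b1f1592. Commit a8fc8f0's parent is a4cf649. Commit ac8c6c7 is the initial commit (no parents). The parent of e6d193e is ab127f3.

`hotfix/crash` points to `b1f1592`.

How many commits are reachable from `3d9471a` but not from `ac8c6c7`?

10

Reachable from 3d9471a: {21a24e7, 3d9471a, 672fd95, 6f7d8bc, a4cf649, a8fc8f0, ab127f3, ac8c6c7, b1f1592, d349eba, e0e0c9f}.
Reachable from ac8c6c7: {ac8c6c7}.
In 3d9471a's history but not ac8c6c7's: {21a24e7, 3d9471a, 672fd95, 6f7d8bc, a4cf649, a8fc8f0, ab127f3, b1f1592, d349eba, e0e0c9f} — 10 commits.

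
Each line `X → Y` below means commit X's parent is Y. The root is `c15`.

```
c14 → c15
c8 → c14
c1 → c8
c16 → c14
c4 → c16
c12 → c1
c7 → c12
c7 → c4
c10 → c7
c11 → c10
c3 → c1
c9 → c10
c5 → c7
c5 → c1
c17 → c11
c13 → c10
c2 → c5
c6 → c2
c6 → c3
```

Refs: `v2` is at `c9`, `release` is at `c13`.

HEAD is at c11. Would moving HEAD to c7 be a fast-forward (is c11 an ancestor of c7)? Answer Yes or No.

No

A fast-forward from c11 to c7 is possible iff c11 is an ancestor of c7.
Ancestors of c7: {c1, c12, c14, c15, c16, c4, c7, c8}.
c11 is not among them, so fast-forward is not possible.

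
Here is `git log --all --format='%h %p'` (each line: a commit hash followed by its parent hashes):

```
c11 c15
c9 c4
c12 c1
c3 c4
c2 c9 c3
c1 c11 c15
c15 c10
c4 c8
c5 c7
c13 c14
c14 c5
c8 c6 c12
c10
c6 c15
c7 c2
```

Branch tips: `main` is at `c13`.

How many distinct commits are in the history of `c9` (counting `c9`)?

9

Walking parent pointers from c9: reachable set = {c1, c10, c11, c12, c15, c4, c6, c8, c9}.
That is 9 commits.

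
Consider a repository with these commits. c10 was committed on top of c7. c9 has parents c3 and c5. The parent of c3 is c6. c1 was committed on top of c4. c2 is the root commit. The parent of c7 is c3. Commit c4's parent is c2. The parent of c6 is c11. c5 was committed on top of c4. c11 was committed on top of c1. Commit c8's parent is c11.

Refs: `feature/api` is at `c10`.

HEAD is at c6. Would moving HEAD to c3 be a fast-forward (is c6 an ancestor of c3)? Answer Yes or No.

A fast-forward from c6 to c3 is possible iff c6 is an ancestor of c3.
Ancestors of c3: {c1, c11, c2, c3, c4, c6}.
c6 is among them, so fast-forward is possible.

Yes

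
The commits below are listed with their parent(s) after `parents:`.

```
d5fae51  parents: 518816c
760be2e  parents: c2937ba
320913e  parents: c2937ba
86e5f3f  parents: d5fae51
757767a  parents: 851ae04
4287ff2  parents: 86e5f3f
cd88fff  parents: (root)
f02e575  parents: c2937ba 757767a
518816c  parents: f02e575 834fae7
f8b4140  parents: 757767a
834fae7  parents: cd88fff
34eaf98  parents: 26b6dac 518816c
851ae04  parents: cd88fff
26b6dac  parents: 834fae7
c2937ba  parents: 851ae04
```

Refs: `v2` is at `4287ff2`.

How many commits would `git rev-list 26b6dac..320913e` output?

3

Reachable from 320913e: {320913e, 851ae04, c2937ba, cd88fff}.
Reachable from 26b6dac: {26b6dac, 834fae7, cd88fff}.
In 320913e's history but not 26b6dac's: {320913e, 851ae04, c2937ba} — 3 commits.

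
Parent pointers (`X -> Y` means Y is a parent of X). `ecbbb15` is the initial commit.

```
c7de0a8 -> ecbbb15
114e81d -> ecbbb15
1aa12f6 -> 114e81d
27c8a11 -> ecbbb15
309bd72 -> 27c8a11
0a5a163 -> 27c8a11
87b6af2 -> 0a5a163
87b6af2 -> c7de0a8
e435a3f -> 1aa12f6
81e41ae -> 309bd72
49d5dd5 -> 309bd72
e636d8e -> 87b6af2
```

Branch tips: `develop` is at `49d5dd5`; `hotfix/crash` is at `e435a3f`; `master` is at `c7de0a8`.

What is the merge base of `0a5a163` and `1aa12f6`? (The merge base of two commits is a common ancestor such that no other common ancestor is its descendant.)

ecbbb15

Ancestors of 0a5a163: {0a5a163, 27c8a11, ecbbb15}.
Ancestors of 1aa12f6: {114e81d, 1aa12f6, ecbbb15}.
Common ancestors: {ecbbb15}.
The only common ancestor is ecbbb15, so it is the merge base.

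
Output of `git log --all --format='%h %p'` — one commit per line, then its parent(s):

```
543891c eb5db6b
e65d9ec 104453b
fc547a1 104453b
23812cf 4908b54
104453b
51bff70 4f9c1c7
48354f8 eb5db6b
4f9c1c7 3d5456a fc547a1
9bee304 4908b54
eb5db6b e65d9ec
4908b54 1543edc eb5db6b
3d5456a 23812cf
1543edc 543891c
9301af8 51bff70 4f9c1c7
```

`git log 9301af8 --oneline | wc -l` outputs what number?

Walking parent pointers from 9301af8: reachable set = {104453b, 1543edc, 23812cf, 3d5456a, 4908b54, 4f9c1c7, 51bff70, 543891c, 9301af8, e65d9ec, eb5db6b, fc547a1}.
That is 12 commits.

12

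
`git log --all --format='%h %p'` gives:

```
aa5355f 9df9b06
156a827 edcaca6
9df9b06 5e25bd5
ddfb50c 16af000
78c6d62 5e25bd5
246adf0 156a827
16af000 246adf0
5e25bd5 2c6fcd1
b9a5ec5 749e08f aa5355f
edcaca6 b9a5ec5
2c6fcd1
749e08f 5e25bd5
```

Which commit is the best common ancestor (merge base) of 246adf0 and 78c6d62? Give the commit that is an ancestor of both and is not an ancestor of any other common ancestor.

Ancestors of 246adf0: {156a827, 246adf0, 2c6fcd1, 5e25bd5, 749e08f, 9df9b06, aa5355f, b9a5ec5, edcaca6}.
Ancestors of 78c6d62: {2c6fcd1, 5e25bd5, 78c6d62}.
Common ancestors: {2c6fcd1, 5e25bd5}.
Among these, 5e25bd5 is not an ancestor of any other common ancestor — it is the merge base.

5e25bd5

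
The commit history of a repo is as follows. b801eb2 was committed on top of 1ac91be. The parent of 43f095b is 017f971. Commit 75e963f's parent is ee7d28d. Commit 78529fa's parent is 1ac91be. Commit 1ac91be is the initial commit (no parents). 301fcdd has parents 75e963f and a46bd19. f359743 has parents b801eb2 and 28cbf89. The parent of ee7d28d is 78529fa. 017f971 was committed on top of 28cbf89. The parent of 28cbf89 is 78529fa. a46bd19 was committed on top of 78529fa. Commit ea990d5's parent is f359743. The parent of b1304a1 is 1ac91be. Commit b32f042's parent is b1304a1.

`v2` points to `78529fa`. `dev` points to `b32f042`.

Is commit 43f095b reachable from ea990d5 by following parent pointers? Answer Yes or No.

Ancestors of ea990d5: {1ac91be, 28cbf89, 78529fa, b801eb2, ea990d5, f359743}.
43f095b is not in that set, so it is not an ancestor of ea990d5.

No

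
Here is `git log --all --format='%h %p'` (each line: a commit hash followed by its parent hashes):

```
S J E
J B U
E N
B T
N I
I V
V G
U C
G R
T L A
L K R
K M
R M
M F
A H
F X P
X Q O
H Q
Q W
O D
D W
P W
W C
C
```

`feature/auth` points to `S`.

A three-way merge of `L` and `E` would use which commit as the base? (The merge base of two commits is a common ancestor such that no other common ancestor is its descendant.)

R

Ancestors of L: {C, D, F, K, L, M, O, P, Q, R, W, X}.
Ancestors of E: {C, D, E, F, G, I, M, N, O, P, Q, R, V, W, X}.
Common ancestors: {C, D, F, M, O, P, Q, R, W, X}.
Among these, R is not an ancestor of any other common ancestor — it is the merge base.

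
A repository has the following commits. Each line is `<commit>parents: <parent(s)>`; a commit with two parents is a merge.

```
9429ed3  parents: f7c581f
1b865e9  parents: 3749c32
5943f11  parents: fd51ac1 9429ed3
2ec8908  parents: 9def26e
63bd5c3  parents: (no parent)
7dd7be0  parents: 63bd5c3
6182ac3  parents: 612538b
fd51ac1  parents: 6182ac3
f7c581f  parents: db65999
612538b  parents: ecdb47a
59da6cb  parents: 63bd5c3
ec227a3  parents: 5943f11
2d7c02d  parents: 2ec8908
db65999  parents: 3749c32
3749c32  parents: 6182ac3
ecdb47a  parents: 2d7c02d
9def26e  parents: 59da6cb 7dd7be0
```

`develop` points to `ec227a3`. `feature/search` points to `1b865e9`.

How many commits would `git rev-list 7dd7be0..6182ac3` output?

Reachable from 6182ac3: {2d7c02d, 2ec8908, 59da6cb, 612538b, 6182ac3, 63bd5c3, 7dd7be0, 9def26e, ecdb47a}.
Reachable from 7dd7be0: {63bd5c3, 7dd7be0}.
In 6182ac3's history but not 7dd7be0's: {2d7c02d, 2ec8908, 59da6cb, 612538b, 6182ac3, 9def26e, ecdb47a} — 7 commits.

7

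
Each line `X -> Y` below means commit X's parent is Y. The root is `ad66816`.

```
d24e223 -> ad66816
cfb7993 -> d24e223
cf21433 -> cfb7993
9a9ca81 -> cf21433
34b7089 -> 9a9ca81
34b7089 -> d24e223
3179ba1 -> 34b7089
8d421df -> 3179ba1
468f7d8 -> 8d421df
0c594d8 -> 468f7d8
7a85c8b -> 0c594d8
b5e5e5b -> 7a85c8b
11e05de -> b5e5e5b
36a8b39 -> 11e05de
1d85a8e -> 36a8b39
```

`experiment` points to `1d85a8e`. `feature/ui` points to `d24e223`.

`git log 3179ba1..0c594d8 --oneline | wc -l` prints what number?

3

Reachable from 0c594d8: {0c594d8, 3179ba1, 34b7089, 468f7d8, 8d421df, 9a9ca81, ad66816, cf21433, cfb7993, d24e223}.
Reachable from 3179ba1: {3179ba1, 34b7089, 9a9ca81, ad66816, cf21433, cfb7993, d24e223}.
In 0c594d8's history but not 3179ba1's: {0c594d8, 468f7d8, 8d421df} — 3 commits.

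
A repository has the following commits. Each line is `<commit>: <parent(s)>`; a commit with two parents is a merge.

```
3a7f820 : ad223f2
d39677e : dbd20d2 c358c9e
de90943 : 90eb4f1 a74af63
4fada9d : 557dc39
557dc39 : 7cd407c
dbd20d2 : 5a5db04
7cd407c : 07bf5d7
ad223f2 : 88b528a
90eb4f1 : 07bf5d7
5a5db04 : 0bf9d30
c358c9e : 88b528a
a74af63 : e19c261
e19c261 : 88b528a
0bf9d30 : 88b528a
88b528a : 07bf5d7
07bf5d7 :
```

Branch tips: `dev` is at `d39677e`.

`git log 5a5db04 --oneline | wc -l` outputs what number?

4

Walking parent pointers from 5a5db04: reachable set = {07bf5d7, 0bf9d30, 5a5db04, 88b528a}.
That is 4 commits.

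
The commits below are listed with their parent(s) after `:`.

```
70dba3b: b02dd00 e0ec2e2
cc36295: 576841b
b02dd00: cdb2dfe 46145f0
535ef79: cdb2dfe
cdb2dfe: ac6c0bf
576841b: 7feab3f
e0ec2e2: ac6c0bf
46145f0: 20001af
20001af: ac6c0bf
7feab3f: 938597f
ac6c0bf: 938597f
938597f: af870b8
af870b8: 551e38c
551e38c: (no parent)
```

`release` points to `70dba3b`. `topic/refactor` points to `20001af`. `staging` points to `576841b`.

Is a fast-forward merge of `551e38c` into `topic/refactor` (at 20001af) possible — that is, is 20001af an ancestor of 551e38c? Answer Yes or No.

A fast-forward from 20001af to 551e38c is possible iff 20001af is an ancestor of 551e38c.
Ancestors of 551e38c: {551e38c}.
20001af is not among them, so fast-forward is not possible.

No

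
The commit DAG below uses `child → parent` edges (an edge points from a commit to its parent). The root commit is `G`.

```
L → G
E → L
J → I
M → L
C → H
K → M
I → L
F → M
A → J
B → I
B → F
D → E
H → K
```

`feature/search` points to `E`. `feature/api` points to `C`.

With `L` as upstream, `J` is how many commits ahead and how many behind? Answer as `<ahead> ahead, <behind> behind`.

2 ahead, 0 behind

Reachable from J: {G, I, J, L}.
Reachable from L: {G, L}.
Only in J's history (ahead): {I, J} — 2.
Only in L's history (behind): {} — 0.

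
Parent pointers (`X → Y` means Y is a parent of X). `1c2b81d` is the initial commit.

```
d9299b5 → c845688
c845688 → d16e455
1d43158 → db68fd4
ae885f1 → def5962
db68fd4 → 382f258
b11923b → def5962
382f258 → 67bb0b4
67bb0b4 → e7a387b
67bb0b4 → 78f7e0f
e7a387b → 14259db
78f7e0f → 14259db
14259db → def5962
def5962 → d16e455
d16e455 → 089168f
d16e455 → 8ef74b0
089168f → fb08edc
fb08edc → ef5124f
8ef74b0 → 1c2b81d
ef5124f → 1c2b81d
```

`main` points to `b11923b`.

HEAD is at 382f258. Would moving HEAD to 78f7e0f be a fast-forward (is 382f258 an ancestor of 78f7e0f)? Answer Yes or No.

No

A fast-forward from 382f258 to 78f7e0f is possible iff 382f258 is an ancestor of 78f7e0f.
Ancestors of 78f7e0f: {089168f, 14259db, 1c2b81d, 78f7e0f, 8ef74b0, d16e455, def5962, ef5124f, fb08edc}.
382f258 is not among them, so fast-forward is not possible.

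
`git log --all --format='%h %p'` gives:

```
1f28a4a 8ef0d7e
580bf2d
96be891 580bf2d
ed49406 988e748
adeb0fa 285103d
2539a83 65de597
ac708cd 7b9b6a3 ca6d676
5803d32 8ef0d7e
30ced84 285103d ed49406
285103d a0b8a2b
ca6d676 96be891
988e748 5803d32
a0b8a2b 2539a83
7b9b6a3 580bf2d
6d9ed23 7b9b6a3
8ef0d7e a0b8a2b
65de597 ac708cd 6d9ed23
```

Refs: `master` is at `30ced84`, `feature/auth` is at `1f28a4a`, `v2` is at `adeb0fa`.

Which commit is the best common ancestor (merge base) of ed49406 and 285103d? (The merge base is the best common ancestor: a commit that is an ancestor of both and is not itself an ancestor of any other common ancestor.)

Ancestors of ed49406: {2539a83, 5803d32, 580bf2d, 65de597, 6d9ed23, 7b9b6a3, 8ef0d7e, 96be891, 988e748, a0b8a2b, ac708cd, ca6d676, ed49406}.
Ancestors of 285103d: {2539a83, 285103d, 580bf2d, 65de597, 6d9ed23, 7b9b6a3, 96be891, a0b8a2b, ac708cd, ca6d676}.
Common ancestors: {2539a83, 580bf2d, 65de597, 6d9ed23, 7b9b6a3, 96be891, a0b8a2b, ac708cd, ca6d676}.
Among these, a0b8a2b is not an ancestor of any other common ancestor — it is the merge base.

a0b8a2b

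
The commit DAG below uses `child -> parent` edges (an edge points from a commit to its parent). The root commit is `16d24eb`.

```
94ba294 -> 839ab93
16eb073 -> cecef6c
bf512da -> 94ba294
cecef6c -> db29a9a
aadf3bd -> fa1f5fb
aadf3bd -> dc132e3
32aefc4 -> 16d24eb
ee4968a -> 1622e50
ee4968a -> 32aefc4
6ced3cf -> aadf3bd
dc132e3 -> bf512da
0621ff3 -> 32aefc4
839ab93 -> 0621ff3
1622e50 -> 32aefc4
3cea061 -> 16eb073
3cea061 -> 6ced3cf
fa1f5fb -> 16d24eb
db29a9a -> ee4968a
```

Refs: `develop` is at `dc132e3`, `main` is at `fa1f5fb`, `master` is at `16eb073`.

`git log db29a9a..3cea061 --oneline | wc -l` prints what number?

Reachable from 3cea061: {0621ff3, 1622e50, 16d24eb, 16eb073, 32aefc4, 3cea061, 6ced3cf, 839ab93, 94ba294, aadf3bd, bf512da, cecef6c, db29a9a, dc132e3, ee4968a, fa1f5fb}.
Reachable from db29a9a: {1622e50, 16d24eb, 32aefc4, db29a9a, ee4968a}.
In 3cea061's history but not db29a9a's: {0621ff3, 16eb073, 3cea061, 6ced3cf, 839ab93, 94ba294, aadf3bd, bf512da, cecef6c, dc132e3, fa1f5fb} — 11 commits.

11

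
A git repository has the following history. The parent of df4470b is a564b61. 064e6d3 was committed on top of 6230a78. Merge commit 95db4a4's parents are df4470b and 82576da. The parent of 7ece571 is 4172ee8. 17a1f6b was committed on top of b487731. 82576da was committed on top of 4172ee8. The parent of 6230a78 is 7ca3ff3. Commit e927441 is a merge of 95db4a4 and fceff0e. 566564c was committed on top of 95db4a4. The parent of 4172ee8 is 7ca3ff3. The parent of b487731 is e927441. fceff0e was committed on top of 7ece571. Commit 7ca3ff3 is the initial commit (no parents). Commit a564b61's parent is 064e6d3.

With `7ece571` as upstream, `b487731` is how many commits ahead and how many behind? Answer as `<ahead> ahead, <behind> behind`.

Reachable from b487731: {064e6d3, 4172ee8, 6230a78, 7ca3ff3, 7ece571, 82576da, 95db4a4, a564b61, b487731, df4470b, e927441, fceff0e}.
Reachable from 7ece571: {4172ee8, 7ca3ff3, 7ece571}.
Only in b487731's history (ahead): {064e6d3, 6230a78, 82576da, 95db4a4, a564b61, b487731, df4470b, e927441, fceff0e} — 9.
Only in 7ece571's history (behind): {} — 0.

9 ahead, 0 behind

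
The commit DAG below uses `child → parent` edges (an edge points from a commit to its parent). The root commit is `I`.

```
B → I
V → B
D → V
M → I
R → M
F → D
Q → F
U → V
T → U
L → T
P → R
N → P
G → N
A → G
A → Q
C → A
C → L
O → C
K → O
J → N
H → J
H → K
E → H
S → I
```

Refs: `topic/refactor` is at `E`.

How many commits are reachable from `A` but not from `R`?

9

Reachable from A: {A, B, D, F, G, I, M, N, P, Q, R, V}.
Reachable from R: {I, M, R}.
In A's history but not R's: {A, B, D, F, G, N, P, Q, V} — 9 commits.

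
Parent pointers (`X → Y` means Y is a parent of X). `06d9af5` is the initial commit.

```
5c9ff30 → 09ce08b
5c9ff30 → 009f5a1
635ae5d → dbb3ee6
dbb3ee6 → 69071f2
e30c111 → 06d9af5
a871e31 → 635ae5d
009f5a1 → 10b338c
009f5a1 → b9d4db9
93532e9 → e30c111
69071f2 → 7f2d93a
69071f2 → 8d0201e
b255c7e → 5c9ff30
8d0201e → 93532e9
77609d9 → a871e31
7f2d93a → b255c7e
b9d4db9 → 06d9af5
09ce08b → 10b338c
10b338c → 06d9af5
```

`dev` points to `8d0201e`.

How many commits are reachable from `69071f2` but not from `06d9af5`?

11

Reachable from 69071f2: {009f5a1, 06d9af5, 09ce08b, 10b338c, 5c9ff30, 69071f2, 7f2d93a, 8d0201e, 93532e9, b255c7e, b9d4db9, e30c111}.
Reachable from 06d9af5: {06d9af5}.
In 69071f2's history but not 06d9af5's: {009f5a1, 09ce08b, 10b338c, 5c9ff30, 69071f2, 7f2d93a, 8d0201e, 93532e9, b255c7e, b9d4db9, e30c111} — 11 commits.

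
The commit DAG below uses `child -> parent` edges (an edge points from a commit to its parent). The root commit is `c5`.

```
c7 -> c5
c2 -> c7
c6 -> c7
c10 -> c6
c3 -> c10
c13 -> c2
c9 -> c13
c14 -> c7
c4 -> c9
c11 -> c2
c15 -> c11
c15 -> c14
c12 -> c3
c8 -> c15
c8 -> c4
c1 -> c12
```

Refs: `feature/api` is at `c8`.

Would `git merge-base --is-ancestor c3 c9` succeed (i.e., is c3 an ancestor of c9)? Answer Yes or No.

No

Ancestors of c9: {c13, c2, c5, c7, c9}.
c3 is not in that set, so it is not an ancestor of c9.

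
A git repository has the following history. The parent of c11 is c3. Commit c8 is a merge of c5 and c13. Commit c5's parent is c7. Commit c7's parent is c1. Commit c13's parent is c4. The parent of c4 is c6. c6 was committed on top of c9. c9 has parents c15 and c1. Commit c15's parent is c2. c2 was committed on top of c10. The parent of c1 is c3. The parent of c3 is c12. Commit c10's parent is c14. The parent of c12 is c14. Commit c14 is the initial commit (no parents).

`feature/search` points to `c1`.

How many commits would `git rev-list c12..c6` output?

7

Reachable from c6: {c1, c10, c12, c14, c15, c2, c3, c6, c9}.
Reachable from c12: {c12, c14}.
In c6's history but not c12's: {c1, c10, c15, c2, c3, c6, c9} — 7 commits.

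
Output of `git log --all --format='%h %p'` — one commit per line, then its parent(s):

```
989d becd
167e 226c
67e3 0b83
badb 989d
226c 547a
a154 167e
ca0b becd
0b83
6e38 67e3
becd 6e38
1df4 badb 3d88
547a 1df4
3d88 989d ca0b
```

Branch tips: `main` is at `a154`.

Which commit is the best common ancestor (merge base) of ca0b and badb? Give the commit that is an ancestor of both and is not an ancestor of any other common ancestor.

becd

Ancestors of ca0b: {0b83, 67e3, 6e38, becd, ca0b}.
Ancestors of badb: {0b83, 67e3, 6e38, 989d, badb, becd}.
Common ancestors: {0b83, 67e3, 6e38, becd}.
Among these, becd is not an ancestor of any other common ancestor — it is the merge base.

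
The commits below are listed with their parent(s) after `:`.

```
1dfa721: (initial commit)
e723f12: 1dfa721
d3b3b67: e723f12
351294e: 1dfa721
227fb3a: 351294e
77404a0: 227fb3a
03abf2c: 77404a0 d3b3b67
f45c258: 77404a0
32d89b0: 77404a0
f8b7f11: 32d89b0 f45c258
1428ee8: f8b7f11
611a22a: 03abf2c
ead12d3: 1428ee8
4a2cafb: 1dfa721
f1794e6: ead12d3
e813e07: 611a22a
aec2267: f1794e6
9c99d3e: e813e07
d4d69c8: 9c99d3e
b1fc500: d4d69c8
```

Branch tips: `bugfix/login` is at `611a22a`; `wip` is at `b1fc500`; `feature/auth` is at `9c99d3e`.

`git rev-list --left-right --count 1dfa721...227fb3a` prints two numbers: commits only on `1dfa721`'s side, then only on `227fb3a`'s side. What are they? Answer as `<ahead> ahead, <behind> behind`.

Reachable from 1dfa721: {1dfa721}.
Reachable from 227fb3a: {1dfa721, 227fb3a, 351294e}.
Only in 1dfa721's history (ahead): {} — 0.
Only in 227fb3a's history (behind): {227fb3a, 351294e} — 2.

0 ahead, 2 behind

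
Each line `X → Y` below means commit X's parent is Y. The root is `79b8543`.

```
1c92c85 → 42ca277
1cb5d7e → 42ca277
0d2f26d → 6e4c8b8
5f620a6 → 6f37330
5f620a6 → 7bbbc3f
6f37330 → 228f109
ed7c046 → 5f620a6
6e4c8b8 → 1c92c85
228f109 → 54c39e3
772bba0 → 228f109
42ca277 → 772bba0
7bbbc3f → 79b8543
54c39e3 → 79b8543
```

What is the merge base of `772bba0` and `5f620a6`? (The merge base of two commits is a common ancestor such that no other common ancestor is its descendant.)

Ancestors of 772bba0: {228f109, 54c39e3, 772bba0, 79b8543}.
Ancestors of 5f620a6: {228f109, 54c39e3, 5f620a6, 6f37330, 79b8543, 7bbbc3f}.
Common ancestors: {228f109, 54c39e3, 79b8543}.
Among these, 228f109 is not an ancestor of any other common ancestor — it is the merge base.

228f109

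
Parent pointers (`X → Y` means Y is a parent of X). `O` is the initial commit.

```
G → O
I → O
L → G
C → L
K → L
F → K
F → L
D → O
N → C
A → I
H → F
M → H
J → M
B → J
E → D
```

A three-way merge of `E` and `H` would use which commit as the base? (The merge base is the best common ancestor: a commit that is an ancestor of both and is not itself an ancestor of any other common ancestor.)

Ancestors of E: {D, E, O}.
Ancestors of H: {F, G, H, K, L, O}.
Common ancestors: {O}.
The only common ancestor is O, so it is the merge base.

O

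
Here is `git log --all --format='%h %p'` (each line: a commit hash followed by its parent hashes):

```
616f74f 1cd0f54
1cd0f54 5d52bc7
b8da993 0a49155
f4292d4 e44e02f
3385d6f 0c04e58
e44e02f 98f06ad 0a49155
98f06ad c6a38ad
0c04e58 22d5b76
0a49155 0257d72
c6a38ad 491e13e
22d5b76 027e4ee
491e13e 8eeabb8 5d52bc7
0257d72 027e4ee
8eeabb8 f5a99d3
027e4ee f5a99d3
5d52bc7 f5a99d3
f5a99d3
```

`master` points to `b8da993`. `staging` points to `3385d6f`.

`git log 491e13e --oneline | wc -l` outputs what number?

Walking parent pointers from 491e13e: reachable set = {491e13e, 5d52bc7, 8eeabb8, f5a99d3}.
That is 4 commits.

4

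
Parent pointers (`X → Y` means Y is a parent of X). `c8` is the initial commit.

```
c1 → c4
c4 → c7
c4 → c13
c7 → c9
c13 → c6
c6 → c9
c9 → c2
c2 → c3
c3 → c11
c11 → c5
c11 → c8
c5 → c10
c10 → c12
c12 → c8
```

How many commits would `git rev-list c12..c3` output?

Reachable from c3: {c10, c11, c12, c3, c5, c8}.
Reachable from c12: {c12, c8}.
In c3's history but not c12's: {c10, c11, c3, c5} — 4 commits.

4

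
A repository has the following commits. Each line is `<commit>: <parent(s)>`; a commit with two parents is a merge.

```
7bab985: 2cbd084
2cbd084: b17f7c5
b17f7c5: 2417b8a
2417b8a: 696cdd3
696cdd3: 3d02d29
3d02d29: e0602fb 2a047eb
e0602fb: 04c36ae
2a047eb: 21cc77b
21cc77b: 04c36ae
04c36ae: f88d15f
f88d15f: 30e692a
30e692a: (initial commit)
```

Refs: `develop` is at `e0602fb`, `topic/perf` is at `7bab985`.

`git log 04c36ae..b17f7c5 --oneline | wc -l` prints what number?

Reachable from b17f7c5: {04c36ae, 21cc77b, 2417b8a, 2a047eb, 30e692a, 3d02d29, 696cdd3, b17f7c5, e0602fb, f88d15f}.
Reachable from 04c36ae: {04c36ae, 30e692a, f88d15f}.
In b17f7c5's history but not 04c36ae's: {21cc77b, 2417b8a, 2a047eb, 3d02d29, 696cdd3, b17f7c5, e0602fb} — 7 commits.

7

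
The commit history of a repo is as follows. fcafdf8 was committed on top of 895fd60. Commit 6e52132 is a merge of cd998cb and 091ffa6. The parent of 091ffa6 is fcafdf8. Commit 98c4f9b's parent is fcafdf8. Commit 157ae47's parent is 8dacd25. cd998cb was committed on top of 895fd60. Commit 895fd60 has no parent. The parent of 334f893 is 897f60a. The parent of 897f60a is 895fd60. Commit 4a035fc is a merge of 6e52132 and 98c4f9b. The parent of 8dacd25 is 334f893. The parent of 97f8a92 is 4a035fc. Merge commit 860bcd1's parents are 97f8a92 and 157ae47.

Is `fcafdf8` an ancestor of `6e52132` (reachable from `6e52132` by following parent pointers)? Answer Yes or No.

Yes

Ancestors of 6e52132 (commits reachable by following parents): {091ffa6, 6e52132, 895fd60, cd998cb, fcafdf8}.
fcafdf8 is in that set, so it is an ancestor of 6e52132.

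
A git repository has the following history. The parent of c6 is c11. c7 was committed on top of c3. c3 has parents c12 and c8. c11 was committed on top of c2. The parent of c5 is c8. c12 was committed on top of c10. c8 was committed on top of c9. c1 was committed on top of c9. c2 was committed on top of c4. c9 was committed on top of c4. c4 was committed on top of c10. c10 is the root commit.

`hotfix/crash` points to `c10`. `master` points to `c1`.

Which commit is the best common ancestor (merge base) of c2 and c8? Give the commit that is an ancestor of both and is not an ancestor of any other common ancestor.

c4

Ancestors of c2: {c10, c2, c4}.
Ancestors of c8: {c10, c4, c8, c9}.
Common ancestors: {c10, c4}.
Among these, c4 is not an ancestor of any other common ancestor — it is the merge base.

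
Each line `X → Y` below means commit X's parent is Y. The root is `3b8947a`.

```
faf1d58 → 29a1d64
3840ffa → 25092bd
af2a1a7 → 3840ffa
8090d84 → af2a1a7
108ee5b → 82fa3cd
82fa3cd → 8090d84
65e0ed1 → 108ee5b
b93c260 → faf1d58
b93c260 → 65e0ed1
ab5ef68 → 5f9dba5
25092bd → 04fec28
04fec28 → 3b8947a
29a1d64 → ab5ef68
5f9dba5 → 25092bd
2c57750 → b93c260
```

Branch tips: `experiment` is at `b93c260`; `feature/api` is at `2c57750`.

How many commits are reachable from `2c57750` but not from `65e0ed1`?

Reachable from 2c57750: {04fec28, 108ee5b, 25092bd, 29a1d64, 2c57750, 3840ffa, 3b8947a, 5f9dba5, 65e0ed1, 8090d84, 82fa3cd, ab5ef68, af2a1a7, b93c260, faf1d58}.
Reachable from 65e0ed1: {04fec28, 108ee5b, 25092bd, 3840ffa, 3b8947a, 65e0ed1, 8090d84, 82fa3cd, af2a1a7}.
In 2c57750's history but not 65e0ed1's: {29a1d64, 2c57750, 5f9dba5, ab5ef68, b93c260, faf1d58} — 6 commits.

6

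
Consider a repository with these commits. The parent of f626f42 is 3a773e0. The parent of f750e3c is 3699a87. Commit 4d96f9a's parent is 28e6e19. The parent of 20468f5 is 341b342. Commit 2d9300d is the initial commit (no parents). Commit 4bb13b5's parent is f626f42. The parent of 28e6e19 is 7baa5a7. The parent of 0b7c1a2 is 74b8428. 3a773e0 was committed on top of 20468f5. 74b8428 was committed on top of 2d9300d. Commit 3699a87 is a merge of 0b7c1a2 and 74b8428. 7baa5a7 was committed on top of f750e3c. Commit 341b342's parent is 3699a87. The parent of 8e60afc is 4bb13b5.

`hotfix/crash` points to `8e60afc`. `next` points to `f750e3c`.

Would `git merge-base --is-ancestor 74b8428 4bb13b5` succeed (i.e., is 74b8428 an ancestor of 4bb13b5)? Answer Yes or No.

Yes

Ancestors of 4bb13b5 (commits reachable by following parents): {0b7c1a2, 20468f5, 2d9300d, 341b342, 3699a87, 3a773e0, 4bb13b5, 74b8428, f626f42}.
74b8428 is in that set, so it is an ancestor of 4bb13b5.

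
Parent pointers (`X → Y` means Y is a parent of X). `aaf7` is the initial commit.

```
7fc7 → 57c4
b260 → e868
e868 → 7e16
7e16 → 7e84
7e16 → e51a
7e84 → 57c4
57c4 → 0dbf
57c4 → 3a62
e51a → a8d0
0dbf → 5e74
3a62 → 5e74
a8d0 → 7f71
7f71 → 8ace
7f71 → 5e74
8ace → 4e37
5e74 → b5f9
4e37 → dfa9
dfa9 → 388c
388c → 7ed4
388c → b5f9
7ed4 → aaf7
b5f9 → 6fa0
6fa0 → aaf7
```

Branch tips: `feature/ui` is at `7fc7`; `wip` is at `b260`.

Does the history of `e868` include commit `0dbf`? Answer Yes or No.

Yes

Ancestors of e868 (commits reachable by following parents): {0dbf, 388c, 3a62, 4e37, 57c4, 5e74, 6fa0, 7e16, 7e84, 7ed4, 7f71, 8ace, a8d0, aaf7, b5f9, dfa9, e51a, e868}.
0dbf is in that set, so it is an ancestor of e868.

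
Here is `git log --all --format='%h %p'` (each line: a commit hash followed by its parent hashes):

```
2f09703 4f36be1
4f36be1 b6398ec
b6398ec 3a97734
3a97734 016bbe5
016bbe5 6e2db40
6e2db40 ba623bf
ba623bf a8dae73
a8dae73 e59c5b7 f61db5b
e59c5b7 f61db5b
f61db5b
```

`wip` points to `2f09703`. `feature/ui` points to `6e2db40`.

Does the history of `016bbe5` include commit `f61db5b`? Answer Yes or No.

Yes

Ancestors of 016bbe5 (commits reachable by following parents): {016bbe5, 6e2db40, a8dae73, ba623bf, e59c5b7, f61db5b}.
f61db5b is in that set, so it is an ancestor of 016bbe5.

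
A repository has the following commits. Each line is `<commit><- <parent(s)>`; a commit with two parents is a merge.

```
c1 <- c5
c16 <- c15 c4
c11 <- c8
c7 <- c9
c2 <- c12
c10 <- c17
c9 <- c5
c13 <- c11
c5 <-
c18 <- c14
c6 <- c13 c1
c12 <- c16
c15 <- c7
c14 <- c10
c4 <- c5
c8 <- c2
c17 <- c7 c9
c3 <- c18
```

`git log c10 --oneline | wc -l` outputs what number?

Walking parent pointers from c10: reachable set = {c10, c17, c5, c7, c9}.
That is 5 commits.

5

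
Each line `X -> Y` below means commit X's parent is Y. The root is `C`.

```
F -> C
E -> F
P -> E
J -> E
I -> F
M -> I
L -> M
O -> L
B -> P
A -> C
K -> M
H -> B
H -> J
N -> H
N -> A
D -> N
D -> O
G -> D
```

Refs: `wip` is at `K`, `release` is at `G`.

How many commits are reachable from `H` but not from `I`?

5

Reachable from H: {B, C, E, F, H, J, P}.
Reachable from I: {C, F, I}.
In H's history but not I's: {B, E, H, J, P} — 5 commits.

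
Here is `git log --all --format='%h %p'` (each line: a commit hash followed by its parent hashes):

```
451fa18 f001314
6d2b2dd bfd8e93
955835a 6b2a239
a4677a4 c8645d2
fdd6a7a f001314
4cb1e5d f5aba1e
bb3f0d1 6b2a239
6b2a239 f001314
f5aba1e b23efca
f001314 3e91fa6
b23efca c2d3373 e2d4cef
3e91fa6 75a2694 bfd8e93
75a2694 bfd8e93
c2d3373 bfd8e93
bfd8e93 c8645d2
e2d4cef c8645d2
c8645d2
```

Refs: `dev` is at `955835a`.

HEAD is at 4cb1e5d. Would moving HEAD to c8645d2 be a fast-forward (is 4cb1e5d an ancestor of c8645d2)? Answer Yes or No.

No

A fast-forward from 4cb1e5d to c8645d2 is possible iff 4cb1e5d is an ancestor of c8645d2.
Ancestors of c8645d2: {c8645d2}.
4cb1e5d is not among them, so fast-forward is not possible.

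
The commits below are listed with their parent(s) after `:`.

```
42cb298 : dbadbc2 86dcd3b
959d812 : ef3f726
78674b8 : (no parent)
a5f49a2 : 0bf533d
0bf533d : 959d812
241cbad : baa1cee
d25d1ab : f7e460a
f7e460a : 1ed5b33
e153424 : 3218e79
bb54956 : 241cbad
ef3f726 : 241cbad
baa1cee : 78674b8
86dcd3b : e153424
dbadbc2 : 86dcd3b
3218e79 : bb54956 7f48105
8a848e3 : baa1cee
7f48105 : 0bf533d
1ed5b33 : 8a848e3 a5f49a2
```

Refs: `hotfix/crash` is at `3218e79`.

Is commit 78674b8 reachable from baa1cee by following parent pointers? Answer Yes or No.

Yes

Ancestors of baa1cee (commits reachable by following parents): {78674b8, baa1cee}.
78674b8 is in that set, so it is an ancestor of baa1cee.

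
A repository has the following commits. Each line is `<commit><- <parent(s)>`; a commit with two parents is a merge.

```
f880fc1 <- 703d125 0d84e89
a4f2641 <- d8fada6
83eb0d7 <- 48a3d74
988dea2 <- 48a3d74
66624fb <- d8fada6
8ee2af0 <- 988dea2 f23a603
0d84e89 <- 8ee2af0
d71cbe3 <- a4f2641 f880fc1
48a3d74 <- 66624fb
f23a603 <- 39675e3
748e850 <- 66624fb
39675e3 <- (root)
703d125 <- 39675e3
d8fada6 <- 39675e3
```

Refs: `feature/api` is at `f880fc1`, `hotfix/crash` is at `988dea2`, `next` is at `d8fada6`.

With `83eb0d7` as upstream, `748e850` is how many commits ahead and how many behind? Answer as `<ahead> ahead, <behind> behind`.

1 ahead, 2 behind

Reachable from 748e850: {39675e3, 66624fb, 748e850, d8fada6}.
Reachable from 83eb0d7: {39675e3, 48a3d74, 66624fb, 83eb0d7, d8fada6}.
Only in 748e850's history (ahead): {748e850} — 1.
Only in 83eb0d7's history (behind): {48a3d74, 83eb0d7} — 2.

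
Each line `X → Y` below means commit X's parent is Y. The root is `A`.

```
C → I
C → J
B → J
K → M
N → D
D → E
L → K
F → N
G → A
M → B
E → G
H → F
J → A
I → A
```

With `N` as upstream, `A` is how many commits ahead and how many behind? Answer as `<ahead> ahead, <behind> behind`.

Reachable from A: {A}.
Reachable from N: {A, D, E, G, N}.
Only in A's history (ahead): {} — 0.
Only in N's history (behind): {D, E, G, N} — 4.

0 ahead, 4 behind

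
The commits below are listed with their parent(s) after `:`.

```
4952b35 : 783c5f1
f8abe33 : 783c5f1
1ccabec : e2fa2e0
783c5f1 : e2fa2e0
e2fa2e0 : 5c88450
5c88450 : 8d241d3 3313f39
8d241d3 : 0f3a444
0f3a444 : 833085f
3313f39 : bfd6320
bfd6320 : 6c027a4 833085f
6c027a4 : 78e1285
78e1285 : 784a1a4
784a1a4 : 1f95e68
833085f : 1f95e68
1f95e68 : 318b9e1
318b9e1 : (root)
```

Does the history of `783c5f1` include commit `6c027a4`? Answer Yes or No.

Ancestors of 783c5f1 (commits reachable by following parents): {0f3a444, 1f95e68, 318b9e1, 3313f39, 5c88450, 6c027a4, 783c5f1, 784a1a4, 78e1285, 833085f, 8d241d3, bfd6320, e2fa2e0}.
6c027a4 is in that set, so it is an ancestor of 783c5f1.

Yes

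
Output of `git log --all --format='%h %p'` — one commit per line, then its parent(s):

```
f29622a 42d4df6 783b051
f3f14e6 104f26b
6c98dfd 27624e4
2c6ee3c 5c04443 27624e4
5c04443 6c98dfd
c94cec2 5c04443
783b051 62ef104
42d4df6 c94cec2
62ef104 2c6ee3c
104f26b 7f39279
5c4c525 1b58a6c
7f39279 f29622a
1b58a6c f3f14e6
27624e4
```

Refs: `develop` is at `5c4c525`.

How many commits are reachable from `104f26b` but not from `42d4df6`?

Reachable from 104f26b: {104f26b, 27624e4, 2c6ee3c, 42d4df6, 5c04443, 62ef104, 6c98dfd, 783b051, 7f39279, c94cec2, f29622a}.
Reachable from 42d4df6: {27624e4, 42d4df6, 5c04443, 6c98dfd, c94cec2}.
In 104f26b's history but not 42d4df6's: {104f26b, 2c6ee3c, 62ef104, 783b051, 7f39279, f29622a} — 6 commits.

6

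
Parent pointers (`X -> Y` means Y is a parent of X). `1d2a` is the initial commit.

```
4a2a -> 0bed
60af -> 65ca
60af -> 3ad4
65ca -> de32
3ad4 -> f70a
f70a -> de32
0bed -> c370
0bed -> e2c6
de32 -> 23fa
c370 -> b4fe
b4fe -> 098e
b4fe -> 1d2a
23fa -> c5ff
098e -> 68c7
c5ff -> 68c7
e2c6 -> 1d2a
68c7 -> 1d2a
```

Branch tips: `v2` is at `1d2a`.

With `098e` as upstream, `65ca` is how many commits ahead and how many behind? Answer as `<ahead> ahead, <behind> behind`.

4 ahead, 1 behind

Reachable from 65ca: {1d2a, 23fa, 65ca, 68c7, c5ff, de32}.
Reachable from 098e: {098e, 1d2a, 68c7}.
Only in 65ca's history (ahead): {23fa, 65ca, c5ff, de32} — 4.
Only in 098e's history (behind): {098e} — 1.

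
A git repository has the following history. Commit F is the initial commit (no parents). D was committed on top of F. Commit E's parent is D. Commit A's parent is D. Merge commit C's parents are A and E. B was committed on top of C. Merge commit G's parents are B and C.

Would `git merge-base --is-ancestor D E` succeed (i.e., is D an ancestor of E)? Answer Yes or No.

Yes

Ancestors of E (commits reachable by following parents): {D, E, F}.
D is in that set, so it is an ancestor of E.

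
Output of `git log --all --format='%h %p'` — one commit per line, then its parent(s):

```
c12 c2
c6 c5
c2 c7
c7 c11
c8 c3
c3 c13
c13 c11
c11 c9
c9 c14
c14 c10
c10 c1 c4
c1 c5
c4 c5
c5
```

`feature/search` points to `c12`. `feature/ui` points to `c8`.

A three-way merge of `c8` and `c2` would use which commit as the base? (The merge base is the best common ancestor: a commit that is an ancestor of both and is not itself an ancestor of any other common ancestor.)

c11

Ancestors of c8: {c1, c10, c11, c13, c14, c3, c4, c5, c8, c9}.
Ancestors of c2: {c1, c10, c11, c14, c2, c4, c5, c7, c9}.
Common ancestors: {c1, c10, c11, c14, c4, c5, c9}.
Among these, c11 is not an ancestor of any other common ancestor — it is the merge base.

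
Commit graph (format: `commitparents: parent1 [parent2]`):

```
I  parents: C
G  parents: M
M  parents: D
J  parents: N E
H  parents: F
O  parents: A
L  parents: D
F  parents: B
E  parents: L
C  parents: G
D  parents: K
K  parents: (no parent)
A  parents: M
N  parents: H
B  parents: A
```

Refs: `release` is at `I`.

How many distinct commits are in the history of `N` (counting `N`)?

Walking parent pointers from N: reachable set = {A, B, D, F, H, K, M, N}.
That is 8 commits.

8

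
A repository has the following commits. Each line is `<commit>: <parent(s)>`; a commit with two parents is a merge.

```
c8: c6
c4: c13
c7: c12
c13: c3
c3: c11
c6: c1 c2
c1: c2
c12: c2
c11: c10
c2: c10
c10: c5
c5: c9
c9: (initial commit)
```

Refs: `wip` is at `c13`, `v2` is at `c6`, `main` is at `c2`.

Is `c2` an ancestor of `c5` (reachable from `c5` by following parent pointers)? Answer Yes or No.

Ancestors of c5: {c5, c9}.
c2 is not in that set, so it is not an ancestor of c5.

No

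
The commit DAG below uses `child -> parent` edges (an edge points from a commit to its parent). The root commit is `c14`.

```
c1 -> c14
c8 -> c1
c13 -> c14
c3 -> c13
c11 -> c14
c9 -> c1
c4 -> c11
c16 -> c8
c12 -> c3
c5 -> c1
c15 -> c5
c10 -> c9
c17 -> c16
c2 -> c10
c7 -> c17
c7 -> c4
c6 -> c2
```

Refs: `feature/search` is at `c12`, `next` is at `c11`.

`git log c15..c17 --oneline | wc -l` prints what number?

Reachable from c17: {c1, c14, c16, c17, c8}.
Reachable from c15: {c1, c14, c15, c5}.
In c17's history but not c15's: {c16, c17, c8} — 3 commits.

3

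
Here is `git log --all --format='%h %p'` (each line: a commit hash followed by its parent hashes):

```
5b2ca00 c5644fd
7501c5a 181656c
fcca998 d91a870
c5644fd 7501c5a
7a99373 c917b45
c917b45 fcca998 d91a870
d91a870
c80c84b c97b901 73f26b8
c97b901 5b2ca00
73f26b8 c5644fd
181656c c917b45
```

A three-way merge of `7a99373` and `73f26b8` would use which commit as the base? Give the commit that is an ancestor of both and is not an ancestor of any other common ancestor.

Ancestors of 7a99373: {7a99373, c917b45, d91a870, fcca998}.
Ancestors of 73f26b8: {181656c, 73f26b8, 7501c5a, c5644fd, c917b45, d91a870, fcca998}.
Common ancestors: {c917b45, d91a870, fcca998}.
Among these, c917b45 is not an ancestor of any other common ancestor — it is the merge base.

c917b45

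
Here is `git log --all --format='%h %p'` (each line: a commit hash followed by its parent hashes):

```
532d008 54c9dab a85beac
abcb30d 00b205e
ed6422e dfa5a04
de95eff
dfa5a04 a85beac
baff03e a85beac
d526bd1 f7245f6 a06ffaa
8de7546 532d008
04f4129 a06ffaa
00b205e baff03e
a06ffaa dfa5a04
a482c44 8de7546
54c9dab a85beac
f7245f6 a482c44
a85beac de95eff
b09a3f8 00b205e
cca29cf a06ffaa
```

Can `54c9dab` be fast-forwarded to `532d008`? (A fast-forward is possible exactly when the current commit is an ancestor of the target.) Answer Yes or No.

Yes

A fast-forward from 54c9dab to 532d008 is possible iff 54c9dab is an ancestor of 532d008.
Ancestors of 532d008: {532d008, 54c9dab, a85beac, de95eff}.
54c9dab is among them, so fast-forward is possible.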